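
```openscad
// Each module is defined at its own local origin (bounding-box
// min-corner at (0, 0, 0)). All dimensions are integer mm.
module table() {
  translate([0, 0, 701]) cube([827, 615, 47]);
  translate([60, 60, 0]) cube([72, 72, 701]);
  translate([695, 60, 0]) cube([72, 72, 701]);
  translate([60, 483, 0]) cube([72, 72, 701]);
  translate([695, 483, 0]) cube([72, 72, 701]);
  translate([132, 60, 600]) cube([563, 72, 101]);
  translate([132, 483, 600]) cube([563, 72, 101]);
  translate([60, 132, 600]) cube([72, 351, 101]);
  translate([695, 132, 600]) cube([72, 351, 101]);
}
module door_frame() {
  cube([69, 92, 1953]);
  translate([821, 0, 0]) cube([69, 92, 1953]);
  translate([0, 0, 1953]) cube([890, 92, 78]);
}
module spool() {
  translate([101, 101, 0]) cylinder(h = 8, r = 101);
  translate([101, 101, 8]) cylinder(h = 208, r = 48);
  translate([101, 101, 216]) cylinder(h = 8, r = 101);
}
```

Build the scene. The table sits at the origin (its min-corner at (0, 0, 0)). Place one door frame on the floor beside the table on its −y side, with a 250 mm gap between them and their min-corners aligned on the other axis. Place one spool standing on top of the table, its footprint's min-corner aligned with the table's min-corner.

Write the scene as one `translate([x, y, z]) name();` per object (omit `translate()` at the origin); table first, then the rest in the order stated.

table();
translate([0, -342, 0]) door_frame();
translate([0, 0, 748]) spool();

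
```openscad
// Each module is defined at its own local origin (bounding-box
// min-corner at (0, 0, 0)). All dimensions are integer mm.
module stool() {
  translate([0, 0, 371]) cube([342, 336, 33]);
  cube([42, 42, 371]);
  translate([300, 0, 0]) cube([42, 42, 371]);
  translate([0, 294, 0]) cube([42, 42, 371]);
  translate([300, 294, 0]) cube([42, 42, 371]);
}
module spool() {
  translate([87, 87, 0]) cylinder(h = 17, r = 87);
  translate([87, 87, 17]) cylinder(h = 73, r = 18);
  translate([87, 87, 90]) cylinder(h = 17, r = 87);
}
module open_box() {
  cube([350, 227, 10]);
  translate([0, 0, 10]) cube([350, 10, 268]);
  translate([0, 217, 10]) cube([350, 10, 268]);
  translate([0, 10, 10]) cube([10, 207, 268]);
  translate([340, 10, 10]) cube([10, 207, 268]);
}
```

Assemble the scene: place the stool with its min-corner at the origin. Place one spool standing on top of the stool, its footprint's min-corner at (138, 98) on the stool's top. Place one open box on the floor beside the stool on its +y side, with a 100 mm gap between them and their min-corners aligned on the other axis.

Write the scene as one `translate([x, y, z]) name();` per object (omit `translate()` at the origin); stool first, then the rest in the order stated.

stool();
translate([138, 98, 404]) spool();
translate([0, 436, 0]) open_box();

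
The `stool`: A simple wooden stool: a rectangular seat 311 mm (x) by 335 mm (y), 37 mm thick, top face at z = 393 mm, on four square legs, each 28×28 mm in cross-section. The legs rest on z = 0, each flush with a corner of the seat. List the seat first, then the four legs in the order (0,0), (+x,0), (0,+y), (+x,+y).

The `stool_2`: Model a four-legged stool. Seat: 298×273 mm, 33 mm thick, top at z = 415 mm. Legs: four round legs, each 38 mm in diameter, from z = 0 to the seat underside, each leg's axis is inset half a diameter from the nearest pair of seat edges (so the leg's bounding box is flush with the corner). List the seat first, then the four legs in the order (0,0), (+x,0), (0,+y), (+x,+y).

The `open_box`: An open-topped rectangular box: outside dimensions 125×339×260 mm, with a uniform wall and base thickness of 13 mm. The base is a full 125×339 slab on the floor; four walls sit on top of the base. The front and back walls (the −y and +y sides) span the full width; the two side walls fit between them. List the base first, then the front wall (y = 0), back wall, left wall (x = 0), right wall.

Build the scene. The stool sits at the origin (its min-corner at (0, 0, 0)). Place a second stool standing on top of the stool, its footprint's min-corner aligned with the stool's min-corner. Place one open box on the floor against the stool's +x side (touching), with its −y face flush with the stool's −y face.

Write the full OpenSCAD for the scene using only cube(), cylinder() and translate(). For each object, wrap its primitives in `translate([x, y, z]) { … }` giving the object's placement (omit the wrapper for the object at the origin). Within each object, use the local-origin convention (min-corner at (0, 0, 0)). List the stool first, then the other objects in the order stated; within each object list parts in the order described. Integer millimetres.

translate([0, 0, 356]) cube([311, 335, 37]);
cube([28, 28, 356]);
translate([283, 0, 0]) cube([28, 28, 356]);
translate([0, 307, 0]) cube([28, 28, 356]);
translate([283, 307, 0]) cube([28, 28, 356]);
translate([0, 0, 393]) {
  translate([0, 0, 382]) cube([298, 273, 33]);
  translate([19, 19, 0]) cylinder(h = 382, r = 19);
  translate([279, 19, 0]) cylinder(h = 382, r = 19);
  translate([19, 254, 0]) cylinder(h = 382, r = 19);
  translate([279, 254, 0]) cylinder(h = 382, r = 19);
}
translate([311, 0, 0]) {
  cube([125, 339, 13]);
  translate([0, 0, 13]) cube([125, 13, 247]);
  translate([0, 326, 13]) cube([125, 13, 247]);
  translate([0, 13, 13]) cube([13, 313, 247]);
  translate([112, 13, 13]) cube([13, 313, 247]);
}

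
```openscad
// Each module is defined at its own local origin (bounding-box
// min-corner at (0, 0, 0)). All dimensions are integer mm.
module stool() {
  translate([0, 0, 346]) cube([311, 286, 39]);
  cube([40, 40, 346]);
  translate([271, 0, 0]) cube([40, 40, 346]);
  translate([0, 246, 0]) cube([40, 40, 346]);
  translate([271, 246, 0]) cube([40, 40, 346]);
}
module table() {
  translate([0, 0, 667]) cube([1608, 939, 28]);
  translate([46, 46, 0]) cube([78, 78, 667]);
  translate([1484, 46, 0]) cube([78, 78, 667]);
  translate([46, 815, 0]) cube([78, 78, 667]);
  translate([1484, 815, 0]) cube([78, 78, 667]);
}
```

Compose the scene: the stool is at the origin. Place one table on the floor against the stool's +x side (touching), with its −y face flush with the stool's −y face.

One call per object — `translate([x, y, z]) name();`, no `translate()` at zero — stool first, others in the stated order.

stool();
translate([311, 0, 0]) table();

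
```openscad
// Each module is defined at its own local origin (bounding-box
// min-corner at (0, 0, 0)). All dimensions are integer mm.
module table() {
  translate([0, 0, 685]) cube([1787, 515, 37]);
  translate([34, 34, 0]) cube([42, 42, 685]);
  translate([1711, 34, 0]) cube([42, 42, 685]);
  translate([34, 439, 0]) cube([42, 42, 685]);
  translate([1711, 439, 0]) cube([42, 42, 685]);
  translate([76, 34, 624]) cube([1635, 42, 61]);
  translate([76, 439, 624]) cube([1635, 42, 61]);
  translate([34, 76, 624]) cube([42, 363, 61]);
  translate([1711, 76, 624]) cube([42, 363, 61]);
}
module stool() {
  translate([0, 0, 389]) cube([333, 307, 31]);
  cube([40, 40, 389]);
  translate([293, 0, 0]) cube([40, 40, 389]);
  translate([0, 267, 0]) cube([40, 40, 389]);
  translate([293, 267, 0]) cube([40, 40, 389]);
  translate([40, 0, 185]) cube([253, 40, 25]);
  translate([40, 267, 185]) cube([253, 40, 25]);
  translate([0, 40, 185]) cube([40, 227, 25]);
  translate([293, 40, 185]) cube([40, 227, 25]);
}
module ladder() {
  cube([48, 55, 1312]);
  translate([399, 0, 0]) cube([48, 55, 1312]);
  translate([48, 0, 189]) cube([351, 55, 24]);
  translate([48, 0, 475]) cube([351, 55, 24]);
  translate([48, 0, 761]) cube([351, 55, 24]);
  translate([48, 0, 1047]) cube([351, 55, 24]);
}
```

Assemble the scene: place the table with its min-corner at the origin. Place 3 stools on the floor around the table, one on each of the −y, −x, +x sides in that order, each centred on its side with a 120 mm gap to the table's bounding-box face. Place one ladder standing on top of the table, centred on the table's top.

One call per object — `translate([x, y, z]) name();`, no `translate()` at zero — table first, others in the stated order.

table();
translate([727, -427, 0]) stool();
translate([-453, 104, 0]) stool();
translate([1907, 104, 0]) stool();
translate([670, 230, 722]) ladder();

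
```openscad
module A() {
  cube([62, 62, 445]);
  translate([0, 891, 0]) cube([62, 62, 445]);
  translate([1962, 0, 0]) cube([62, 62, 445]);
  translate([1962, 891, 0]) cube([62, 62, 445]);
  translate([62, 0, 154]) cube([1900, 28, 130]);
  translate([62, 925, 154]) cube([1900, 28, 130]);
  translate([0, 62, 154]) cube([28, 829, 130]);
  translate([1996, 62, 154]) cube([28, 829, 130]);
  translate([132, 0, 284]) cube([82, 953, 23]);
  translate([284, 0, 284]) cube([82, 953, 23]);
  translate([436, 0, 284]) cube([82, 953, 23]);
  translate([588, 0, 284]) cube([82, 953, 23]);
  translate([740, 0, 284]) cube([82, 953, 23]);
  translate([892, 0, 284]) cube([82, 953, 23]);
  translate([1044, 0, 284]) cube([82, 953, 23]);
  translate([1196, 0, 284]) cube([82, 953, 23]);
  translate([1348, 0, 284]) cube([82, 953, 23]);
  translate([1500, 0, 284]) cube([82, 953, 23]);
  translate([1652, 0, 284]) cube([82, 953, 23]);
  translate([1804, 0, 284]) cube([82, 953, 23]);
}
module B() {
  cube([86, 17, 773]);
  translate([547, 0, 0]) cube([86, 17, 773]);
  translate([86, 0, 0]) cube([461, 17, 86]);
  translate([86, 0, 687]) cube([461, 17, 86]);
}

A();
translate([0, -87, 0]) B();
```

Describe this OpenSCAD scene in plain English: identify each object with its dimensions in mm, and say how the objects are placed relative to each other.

A is a bed frame 2024 mm long (x) by 953 mm wide (y). Four 62×62 mm corner posts, 445 mm tall, at the corners of the footprint. Four rails of 28 mm thickness and 130 mm height run between adjacent posts with their undersides at z = 154 mm, their outer faces flush with the outside of the frame (the two x-running rails run between the posts' inner faces; the two y-running rails run between the posts' inner faces). 12 slats, each 82 mm wide (x) and 23 mm thick, lie across the top of the two x-running rails, running the full 953 mm width of the frame in y; the slats are evenly spaced along x between the inner faces of the end posts with equal gaps (rounded down to the nearest mm) at the −x end and between each pair — any rounding remainder accumulates at the +x end.

B is a rectangular picture frame lying in the x–z plane (depth along y). The opening is 461 mm wide (x) by 601 mm tall (z), surrounded by a border 86 mm wide on all four sides. The frame is 17 mm deep and is made of two full-height vertical stiles with two horizontal rails fitted between them.

The picture frame is on the floor beside the bed frame on its −y side.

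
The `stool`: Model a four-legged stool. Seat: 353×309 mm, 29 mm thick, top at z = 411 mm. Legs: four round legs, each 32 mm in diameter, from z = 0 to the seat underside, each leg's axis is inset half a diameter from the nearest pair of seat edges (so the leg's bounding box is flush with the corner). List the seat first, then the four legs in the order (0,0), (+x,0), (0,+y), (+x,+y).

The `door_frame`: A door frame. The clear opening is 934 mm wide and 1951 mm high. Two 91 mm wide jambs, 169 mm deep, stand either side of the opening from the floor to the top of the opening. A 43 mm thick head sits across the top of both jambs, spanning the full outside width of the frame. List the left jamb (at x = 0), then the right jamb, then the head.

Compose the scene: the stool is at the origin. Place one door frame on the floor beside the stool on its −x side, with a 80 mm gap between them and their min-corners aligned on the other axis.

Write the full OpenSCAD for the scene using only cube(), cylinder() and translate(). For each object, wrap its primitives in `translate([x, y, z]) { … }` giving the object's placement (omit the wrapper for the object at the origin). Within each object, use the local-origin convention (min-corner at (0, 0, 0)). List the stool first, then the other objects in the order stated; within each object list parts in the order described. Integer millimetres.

translate([0, 0, 382]) cube([353, 309, 29]);
translate([16, 16, 0]) cylinder(h = 382, r = 16);
translate([337, 16, 0]) cylinder(h = 382, r = 16);
translate([16, 293, 0]) cylinder(h = 382, r = 16);
translate([337, 293, 0]) cylinder(h = 382, r = 16);
translate([-1196, 0, 0]) {
  cube([91, 169, 1951]);
  translate([1025, 0, 0]) cube([91, 169, 1951]);
  translate([0, 0, 1951]) cube([1116, 169, 43]);
}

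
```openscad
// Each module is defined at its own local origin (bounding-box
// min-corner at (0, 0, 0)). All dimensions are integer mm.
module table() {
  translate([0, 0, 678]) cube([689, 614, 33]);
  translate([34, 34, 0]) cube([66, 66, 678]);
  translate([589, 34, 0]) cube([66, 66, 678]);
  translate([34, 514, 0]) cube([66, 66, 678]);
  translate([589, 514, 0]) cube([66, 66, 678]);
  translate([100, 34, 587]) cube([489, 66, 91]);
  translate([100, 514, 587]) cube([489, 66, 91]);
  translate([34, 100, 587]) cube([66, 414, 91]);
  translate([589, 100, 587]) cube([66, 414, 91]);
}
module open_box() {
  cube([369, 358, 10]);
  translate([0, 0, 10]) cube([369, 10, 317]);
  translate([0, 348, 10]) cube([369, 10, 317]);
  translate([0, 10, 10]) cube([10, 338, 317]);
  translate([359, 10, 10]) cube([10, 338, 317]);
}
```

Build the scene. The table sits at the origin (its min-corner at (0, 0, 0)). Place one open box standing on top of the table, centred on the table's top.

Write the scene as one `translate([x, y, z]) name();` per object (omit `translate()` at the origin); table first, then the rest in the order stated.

table();
translate([160, 128, 711]) open_box();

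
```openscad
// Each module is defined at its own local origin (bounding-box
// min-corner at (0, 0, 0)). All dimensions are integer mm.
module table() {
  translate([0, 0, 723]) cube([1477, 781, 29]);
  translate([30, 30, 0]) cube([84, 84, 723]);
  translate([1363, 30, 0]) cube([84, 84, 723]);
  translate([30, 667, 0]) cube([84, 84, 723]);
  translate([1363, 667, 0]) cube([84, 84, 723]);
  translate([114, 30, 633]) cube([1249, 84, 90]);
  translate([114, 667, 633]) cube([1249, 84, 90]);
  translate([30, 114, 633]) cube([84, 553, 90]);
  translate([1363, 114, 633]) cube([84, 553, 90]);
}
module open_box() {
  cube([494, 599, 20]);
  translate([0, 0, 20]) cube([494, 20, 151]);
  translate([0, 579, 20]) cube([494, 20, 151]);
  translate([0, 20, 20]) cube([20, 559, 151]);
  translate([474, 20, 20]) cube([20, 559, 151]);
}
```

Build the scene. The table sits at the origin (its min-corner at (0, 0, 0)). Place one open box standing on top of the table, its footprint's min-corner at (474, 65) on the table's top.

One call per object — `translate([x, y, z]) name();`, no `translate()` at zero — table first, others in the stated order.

table();
translate([474, 65, 752]) open_box();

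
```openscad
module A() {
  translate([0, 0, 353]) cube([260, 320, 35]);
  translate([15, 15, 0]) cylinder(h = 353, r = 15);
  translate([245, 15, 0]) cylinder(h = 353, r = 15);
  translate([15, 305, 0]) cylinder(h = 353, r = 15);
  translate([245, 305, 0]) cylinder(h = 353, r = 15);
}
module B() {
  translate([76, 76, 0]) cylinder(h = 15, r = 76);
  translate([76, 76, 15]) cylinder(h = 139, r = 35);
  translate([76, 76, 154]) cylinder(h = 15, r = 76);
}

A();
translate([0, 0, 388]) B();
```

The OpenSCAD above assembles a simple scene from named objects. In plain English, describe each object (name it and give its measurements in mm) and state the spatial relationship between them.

A is a simple wooden stool: a rectangular seat 260 mm (x) by 320 mm (y), 35 mm thick, top face at z = 388 mm, on four round legs, each 30 mm in diameter. The legs rest on z = 0, each leg's axis is inset half a diameter from the nearest pair of seat edges (so the leg's bounding box is flush with the corner).

B is a spool: two coaxial disc flanges of radius 76 mm and thickness 15 mm, joined by a core cylinder of radius 35 mm and height 139 mm. The lower flange rests on z = 0 and the three cylinders share a vertical axis.

The spool is on top of the stool.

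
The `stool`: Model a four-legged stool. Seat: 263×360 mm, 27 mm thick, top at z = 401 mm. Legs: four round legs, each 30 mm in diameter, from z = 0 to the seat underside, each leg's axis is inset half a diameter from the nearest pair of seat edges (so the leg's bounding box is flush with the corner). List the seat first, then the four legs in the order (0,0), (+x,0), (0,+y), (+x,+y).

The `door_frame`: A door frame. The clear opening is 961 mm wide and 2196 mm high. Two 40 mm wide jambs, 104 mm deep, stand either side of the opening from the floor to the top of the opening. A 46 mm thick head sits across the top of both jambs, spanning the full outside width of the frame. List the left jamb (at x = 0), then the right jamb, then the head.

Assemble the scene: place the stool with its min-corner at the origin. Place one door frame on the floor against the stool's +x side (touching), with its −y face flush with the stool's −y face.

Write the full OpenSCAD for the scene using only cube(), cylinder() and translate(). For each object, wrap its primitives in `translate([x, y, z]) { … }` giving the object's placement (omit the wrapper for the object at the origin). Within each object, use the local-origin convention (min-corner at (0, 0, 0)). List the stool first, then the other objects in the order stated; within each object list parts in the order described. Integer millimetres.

translate([0, 0, 374]) cube([263, 360, 27]);
translate([15, 15, 0]) cylinder(h = 374, r = 15);
translate([248, 15, 0]) cylinder(h = 374, r = 15);
translate([15, 345, 0]) cylinder(h = 374, r = 15);
translate([248, 345, 0]) cylinder(h = 374, r = 15);
translate([263, 0, 0]) {
  cube([40, 104, 2196]);
  translate([1001, 0, 0]) cube([40, 104, 2196]);
  translate([0, 0, 2196]) cube([1041, 104, 46]);
}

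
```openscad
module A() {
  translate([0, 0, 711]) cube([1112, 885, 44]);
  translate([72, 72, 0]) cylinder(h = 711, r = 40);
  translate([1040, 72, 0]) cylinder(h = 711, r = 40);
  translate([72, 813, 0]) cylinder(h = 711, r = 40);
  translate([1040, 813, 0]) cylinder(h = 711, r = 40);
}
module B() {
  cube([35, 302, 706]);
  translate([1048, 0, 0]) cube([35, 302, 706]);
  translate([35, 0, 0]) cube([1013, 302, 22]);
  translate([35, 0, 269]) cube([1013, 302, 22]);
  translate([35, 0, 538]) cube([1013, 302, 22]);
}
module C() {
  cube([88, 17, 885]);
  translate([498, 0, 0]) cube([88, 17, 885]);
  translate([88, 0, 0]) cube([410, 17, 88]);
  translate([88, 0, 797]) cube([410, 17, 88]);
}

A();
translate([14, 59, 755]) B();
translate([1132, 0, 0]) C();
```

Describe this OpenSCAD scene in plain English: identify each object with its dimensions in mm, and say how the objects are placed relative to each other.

A is a table: top 1112 mm (x) × 885 mm (y), 44 mm thick, upper face at z = 755 mm, on four round legs of 80 mm diameter, each leg's bounding box inset 32 mm from the nearest pair of top edges, running from z = 0 to the bottom of the top.

B is an open bookshelf. Two side panels, each 35 mm thick, 302 mm deep and 706 mm tall, stand 1083 mm apart (outside-to-outside). Between them sit 3 shelves, each 22 mm thick and 302 mm deep, spanning the full gap between the sides. The bottom shelf rests on the floor (its underside at z = 0) and the clear gap between one shelf's top and the next shelf's underside is 247 mm.

C is a picture frame with a 410×709 mm rectangular opening (x by z) and a uniform 88 mm border on every side. Frame depth is 17 mm along y. It is built from two vertical stiles running the full outside height and two horizontal rails spanning the gap between the stiles.

The bookshelf is on top of the table. The picture frame is on the floor beside the table on its +x side.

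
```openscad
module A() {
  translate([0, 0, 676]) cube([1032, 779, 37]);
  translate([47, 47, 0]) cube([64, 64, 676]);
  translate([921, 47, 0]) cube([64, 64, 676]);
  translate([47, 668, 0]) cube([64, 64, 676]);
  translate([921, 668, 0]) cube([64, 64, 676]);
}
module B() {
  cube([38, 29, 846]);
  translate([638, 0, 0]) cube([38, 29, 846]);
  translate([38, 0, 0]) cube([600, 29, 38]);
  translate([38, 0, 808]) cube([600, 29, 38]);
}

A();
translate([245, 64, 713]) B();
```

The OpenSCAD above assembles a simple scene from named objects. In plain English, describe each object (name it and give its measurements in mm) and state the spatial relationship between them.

A is a table with a 1032×779 mm rectangular top, 37 mm thick, top surface at z = 713 mm, supported by four 64×64 mm square legs, each inset 47 mm from the nearest pair of top edges, running from the floor.

B is a rectangular picture frame lying in the x–z plane (depth along y). The opening is 600 mm wide (x) by 770 mm tall (z), surrounded by a border 38 mm wide on all four sides. The frame is 29 mm deep and is made of two full-height vertical stiles with two horizontal rails fitted between them.

The picture frame is on top of the table.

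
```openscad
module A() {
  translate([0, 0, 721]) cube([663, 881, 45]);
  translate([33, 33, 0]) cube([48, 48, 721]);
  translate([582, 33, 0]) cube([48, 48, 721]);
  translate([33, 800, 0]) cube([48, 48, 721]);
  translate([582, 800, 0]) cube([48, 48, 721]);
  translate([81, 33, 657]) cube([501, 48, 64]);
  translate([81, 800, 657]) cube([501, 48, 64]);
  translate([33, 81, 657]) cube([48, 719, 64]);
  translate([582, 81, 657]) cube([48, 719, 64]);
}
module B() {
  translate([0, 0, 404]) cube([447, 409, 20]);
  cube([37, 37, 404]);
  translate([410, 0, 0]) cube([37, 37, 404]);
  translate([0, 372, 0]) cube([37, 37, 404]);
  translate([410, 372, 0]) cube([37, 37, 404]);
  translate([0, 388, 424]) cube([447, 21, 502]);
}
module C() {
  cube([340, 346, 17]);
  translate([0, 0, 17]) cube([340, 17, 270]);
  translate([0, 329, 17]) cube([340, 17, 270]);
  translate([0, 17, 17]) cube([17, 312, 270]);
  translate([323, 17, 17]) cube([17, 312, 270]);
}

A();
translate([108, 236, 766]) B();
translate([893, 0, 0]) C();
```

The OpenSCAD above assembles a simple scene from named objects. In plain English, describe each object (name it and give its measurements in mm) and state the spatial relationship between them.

A is a table: top 663 mm (x) × 881 mm (y), 45 mm thick, upper face at z = 766 mm, on four 48×48 mm square legs, each inset 33 mm from the nearest pair of top edges, running from z = 0 to the bottom of the top. Four apron rails, 48 mm thick and 64 mm tall, run between adjacent legs with their top edges flush with the underside of the top and their outer faces flush with the legs' outer faces.

B is a chair. The seat is a 447×409×20 mm slab with its top at z = 424 mm, on four 37×37 mm corner legs (flush with the seat edges, standing on z = 0). A flat backrest 21 mm thick, 502 mm tall, spans the full seat width and rises from the seat top along its +y edge, rear face flush with the rear of the seat.

C is an open-topped rectangular box: outside dimensions 340×346×287 mm, with a uniform wall and base thickness of 17 mm. The base is a full 340×346 slab on the floor; four walls sit on top of the base. The front and back walls (the −y and +y sides) span the full width; the two side walls fit between them.

The chair is on top of the table, centred. The open box is on the floor beside the table on its +x side.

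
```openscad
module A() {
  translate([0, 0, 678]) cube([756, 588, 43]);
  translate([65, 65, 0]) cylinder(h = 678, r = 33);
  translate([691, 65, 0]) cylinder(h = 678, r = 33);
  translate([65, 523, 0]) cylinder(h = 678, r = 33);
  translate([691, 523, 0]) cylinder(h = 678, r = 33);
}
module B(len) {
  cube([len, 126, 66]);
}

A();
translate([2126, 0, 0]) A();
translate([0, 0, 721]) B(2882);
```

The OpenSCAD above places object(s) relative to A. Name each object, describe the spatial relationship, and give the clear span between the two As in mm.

A is a table. B is a beam. A beam spans the tops of two tables. The clear span between the two tables is 1370 mm.

Second table starts at x = 2126; first ends at x = 756; clear span = 2126 − 756 = 1370 mm.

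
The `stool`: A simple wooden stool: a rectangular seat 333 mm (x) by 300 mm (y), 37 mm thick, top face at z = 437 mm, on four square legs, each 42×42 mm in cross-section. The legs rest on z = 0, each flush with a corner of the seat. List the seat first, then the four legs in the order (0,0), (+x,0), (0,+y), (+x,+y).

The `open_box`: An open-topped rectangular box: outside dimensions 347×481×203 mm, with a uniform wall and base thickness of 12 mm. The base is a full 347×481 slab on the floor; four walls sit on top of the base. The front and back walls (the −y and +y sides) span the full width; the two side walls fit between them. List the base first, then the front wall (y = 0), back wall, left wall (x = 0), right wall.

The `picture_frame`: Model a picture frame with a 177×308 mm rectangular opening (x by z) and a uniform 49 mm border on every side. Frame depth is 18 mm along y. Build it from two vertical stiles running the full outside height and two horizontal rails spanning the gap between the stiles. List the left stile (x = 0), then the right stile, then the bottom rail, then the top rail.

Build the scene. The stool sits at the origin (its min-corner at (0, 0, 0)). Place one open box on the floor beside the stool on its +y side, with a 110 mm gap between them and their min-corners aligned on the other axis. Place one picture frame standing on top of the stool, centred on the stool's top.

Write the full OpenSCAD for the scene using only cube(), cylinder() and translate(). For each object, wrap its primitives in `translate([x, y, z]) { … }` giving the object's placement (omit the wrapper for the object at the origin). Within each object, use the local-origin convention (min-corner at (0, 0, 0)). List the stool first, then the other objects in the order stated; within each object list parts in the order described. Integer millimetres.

translate([0, 0, 400]) cube([333, 300, 37]);
cube([42, 42, 400]);
translate([291, 0, 0]) cube([42, 42, 400]);
translate([0, 258, 0]) cube([42, 42, 400]);
translate([291, 258, 0]) cube([42, 42, 400]);
translate([0, 410, 0]) {
  cube([347, 481, 12]);
  translate([0, 0, 12]) cube([347, 12, 191]);
  translate([0, 469, 12]) cube([347, 12, 191]);
  translate([0, 12, 12]) cube([12, 457, 191]);
  translate([335, 12, 12]) cube([12, 457, 191]);
}
translate([29, 141, 437]) {
  cube([49, 18, 406]);
  translate([226, 0, 0]) cube([49, 18, 406]);
  translate([49, 0, 0]) cube([177, 18, 49]);
  translate([49, 0, 357]) cube([177, 18, 49]);
}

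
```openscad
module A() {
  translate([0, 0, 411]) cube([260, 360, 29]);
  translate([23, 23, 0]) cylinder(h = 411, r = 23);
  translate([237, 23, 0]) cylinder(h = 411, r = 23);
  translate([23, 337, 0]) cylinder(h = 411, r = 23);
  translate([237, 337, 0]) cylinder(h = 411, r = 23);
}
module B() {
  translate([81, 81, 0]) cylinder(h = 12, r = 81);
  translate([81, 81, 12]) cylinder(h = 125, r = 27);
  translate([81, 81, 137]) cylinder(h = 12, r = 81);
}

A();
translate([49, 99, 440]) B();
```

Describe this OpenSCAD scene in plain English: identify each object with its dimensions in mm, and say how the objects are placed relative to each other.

A is a four-legged stool. The seat is a 260×360×29 mm slab whose top surface is at z = 440 mm; four round legs, each 46 mm in diameter, run from the floor (z = 0) to the underside of the seat, each leg's axis is inset half a diameter from the nearest pair of seat edges (so the leg's bounding box is flush with the corner).

B is a spool: two coaxial disc flanges of radius 81 mm and thickness 12 mm, joined by a core cylinder of radius 27 mm and height 125 mm. The lower flange rests on z = 0 and the three cylinders share a vertical axis.

The spool is on top of the stool, centred.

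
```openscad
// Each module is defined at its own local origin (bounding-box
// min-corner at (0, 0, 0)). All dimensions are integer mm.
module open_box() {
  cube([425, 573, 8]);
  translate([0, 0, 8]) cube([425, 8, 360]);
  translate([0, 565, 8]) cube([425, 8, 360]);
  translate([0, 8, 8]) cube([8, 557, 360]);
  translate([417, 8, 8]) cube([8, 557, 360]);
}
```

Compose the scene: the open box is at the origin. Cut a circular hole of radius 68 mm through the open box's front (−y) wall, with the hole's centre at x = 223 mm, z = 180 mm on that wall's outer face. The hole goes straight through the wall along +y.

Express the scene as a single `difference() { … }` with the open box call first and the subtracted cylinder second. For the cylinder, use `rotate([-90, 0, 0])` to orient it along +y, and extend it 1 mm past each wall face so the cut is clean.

difference() {
  open_box();
  translate([223, -1, 180]) rotate([-90, 0, 0]) cylinder(h = 10, r = 68);
}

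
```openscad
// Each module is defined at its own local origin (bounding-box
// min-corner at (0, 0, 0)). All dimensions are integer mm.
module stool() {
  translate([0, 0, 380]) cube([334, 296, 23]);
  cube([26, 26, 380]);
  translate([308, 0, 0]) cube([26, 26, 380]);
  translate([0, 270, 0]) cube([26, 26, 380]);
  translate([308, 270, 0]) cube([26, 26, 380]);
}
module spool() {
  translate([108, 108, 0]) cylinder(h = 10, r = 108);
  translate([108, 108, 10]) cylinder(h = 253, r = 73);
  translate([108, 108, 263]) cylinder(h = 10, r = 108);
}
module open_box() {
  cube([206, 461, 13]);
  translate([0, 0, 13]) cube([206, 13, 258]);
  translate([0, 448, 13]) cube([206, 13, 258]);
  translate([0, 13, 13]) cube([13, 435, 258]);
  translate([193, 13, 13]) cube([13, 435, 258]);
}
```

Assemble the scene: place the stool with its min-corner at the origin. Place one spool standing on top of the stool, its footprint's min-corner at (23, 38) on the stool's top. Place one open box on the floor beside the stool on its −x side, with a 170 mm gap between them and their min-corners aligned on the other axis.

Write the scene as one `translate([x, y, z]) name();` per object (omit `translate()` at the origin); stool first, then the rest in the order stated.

stool();
translate([23, 38, 403]) spool();
translate([-376, 0, 0]) open_box();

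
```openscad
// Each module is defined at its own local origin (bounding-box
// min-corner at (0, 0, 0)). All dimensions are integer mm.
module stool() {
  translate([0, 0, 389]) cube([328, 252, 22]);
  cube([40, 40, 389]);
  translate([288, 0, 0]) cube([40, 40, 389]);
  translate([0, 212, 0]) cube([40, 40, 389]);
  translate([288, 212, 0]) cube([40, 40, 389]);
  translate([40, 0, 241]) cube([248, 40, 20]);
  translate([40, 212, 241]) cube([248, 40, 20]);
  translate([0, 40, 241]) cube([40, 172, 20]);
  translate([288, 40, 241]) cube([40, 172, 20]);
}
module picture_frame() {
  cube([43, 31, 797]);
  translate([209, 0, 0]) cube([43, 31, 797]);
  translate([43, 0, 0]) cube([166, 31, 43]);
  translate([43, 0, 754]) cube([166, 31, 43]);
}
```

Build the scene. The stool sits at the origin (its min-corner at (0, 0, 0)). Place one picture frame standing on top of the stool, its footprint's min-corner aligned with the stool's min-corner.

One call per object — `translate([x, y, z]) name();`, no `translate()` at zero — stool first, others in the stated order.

stool();
translate([0, 0, 411]) picture_frame();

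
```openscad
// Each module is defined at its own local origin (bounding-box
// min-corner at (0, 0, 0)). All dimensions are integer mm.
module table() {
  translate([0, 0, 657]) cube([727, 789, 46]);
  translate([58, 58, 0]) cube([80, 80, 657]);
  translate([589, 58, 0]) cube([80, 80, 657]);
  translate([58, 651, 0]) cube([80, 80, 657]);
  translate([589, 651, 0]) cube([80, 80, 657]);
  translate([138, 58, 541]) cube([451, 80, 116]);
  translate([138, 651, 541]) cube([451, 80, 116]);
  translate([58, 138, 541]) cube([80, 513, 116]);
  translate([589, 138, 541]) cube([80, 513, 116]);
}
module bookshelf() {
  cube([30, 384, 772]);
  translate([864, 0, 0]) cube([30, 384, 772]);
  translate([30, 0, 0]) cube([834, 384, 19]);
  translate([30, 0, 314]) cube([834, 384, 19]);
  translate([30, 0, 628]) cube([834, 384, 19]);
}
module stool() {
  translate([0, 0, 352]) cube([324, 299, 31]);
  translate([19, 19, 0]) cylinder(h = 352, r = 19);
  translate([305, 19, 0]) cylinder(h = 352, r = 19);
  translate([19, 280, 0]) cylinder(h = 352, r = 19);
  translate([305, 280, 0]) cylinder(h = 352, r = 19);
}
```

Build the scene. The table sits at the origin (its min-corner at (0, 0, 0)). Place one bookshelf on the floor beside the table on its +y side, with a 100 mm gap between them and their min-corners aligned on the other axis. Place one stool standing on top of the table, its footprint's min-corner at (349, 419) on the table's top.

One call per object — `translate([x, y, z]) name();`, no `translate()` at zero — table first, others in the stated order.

table();
translate([0, 889, 0]) bookshelf();
translate([349, 419, 703]) stool();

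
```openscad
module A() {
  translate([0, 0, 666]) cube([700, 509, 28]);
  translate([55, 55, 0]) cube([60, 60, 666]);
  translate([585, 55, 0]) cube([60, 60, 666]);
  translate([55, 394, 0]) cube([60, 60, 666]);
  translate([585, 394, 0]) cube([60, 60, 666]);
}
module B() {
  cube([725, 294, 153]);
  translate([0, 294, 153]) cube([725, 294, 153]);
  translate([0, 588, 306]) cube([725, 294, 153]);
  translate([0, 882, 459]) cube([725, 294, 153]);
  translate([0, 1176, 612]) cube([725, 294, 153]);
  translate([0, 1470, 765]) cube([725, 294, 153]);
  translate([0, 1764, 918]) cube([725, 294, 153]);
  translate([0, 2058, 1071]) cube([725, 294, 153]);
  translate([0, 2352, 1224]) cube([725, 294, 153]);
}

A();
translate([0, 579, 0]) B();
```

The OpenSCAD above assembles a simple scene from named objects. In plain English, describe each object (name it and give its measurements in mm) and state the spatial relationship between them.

A is a rectangular dining table. The top is 700×509×28 mm with its upper surface at z = 694 mm. It stands on four 60×60 mm square legs, each inset 55 mm from the nearest pair of top edges, running from the floor to the underside of the top.

B is a run of 9 identical solid stair steps. Each tread is 725×294 mm and each step block is 153 mm high. Step 1 rests on the floor; step k is offset from step 1 by (k−1)×294 mm in y and (k−1)×153 mm in z.

The staircase is on the floor beside the table on its +y side.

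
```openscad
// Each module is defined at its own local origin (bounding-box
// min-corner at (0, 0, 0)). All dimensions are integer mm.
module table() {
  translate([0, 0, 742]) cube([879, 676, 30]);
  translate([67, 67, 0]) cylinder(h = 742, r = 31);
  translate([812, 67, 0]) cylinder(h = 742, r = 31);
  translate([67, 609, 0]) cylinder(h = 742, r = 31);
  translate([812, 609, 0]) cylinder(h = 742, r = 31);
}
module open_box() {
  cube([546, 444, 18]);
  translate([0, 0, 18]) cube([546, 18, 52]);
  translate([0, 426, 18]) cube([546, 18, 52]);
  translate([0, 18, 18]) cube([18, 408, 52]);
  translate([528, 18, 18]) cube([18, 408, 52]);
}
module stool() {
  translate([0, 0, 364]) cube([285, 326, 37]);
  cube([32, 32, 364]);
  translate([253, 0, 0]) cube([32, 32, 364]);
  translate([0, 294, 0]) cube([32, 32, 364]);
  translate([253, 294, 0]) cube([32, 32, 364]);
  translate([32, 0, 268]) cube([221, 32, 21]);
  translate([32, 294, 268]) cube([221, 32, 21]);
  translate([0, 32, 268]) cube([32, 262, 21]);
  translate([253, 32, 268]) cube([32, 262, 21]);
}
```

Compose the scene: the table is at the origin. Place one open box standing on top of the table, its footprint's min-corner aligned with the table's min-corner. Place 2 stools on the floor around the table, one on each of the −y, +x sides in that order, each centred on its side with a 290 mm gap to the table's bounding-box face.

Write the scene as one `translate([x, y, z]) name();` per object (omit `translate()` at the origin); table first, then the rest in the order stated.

table();
translate([0, 0, 772]) open_box();
translate([297, -616, 0]) stool();
translate([1169, 175, 0]) stool();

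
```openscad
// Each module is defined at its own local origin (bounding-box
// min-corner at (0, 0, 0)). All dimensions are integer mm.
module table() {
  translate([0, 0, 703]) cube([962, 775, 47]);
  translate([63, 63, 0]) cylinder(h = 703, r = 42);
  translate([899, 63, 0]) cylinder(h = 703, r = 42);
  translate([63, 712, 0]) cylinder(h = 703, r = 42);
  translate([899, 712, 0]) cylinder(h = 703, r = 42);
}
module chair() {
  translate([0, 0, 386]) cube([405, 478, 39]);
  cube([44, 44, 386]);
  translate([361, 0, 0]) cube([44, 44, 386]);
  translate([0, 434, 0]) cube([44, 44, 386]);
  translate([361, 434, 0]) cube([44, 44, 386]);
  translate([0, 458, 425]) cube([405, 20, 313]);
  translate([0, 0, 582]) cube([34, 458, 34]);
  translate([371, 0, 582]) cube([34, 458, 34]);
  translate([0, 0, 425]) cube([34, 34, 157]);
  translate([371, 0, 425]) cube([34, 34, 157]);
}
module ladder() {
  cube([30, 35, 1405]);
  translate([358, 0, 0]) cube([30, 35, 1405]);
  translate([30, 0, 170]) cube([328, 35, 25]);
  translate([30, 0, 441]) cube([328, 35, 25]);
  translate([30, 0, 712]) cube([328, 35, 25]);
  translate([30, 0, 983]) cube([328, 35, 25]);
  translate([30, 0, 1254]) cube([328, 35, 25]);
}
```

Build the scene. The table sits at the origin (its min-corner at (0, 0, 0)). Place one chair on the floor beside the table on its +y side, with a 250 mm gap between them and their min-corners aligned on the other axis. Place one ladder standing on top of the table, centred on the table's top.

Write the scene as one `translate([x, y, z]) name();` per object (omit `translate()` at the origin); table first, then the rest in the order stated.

table();
translate([0, 1025, 0]) chair();
translate([287, 370, 750]) ladder();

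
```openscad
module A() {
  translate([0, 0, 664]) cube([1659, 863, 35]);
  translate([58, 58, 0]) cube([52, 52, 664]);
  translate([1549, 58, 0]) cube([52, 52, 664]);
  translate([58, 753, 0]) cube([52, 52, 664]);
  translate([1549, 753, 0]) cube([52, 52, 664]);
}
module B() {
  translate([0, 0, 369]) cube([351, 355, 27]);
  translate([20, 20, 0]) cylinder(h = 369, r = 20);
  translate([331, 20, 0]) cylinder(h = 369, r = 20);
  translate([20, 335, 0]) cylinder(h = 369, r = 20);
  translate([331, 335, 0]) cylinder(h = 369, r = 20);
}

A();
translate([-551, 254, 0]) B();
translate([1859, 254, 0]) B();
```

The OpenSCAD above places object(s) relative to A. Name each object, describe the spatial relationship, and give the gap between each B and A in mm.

A is a table. B is a stool. Two stools sit around the table at the −x, +x sides. The gap between each stool and the table is 200 mm.

Each stool's nearest face is 200 mm from the table's bounding box.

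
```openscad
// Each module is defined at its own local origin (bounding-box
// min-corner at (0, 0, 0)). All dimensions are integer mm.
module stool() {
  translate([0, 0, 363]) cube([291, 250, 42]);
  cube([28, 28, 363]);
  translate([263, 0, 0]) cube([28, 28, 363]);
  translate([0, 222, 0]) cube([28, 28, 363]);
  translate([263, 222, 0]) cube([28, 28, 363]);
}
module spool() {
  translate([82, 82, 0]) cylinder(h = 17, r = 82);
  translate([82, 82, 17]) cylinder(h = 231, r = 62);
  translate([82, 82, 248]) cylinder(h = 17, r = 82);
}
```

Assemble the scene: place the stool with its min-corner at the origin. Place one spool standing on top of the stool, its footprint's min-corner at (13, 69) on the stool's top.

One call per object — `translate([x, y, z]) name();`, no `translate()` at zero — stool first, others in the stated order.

stool();
translate([13, 69, 405]) spool();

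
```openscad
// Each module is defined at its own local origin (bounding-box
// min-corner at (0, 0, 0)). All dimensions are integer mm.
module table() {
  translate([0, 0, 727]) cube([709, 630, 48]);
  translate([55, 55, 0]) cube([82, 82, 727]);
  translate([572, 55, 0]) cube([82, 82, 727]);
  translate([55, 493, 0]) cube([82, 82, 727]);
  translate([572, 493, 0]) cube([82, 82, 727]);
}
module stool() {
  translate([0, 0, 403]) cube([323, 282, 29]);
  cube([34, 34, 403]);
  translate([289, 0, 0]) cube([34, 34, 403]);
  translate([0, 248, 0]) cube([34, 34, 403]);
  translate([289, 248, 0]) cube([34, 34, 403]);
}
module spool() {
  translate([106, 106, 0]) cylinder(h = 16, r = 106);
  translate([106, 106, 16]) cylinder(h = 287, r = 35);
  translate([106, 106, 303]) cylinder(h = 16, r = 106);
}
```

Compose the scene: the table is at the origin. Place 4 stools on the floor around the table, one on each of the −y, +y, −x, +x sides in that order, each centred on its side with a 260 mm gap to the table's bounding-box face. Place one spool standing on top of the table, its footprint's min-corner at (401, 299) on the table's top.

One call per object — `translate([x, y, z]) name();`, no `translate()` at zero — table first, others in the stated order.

table();
translate([193, -542, 0]) stool();
translate([193, 890, 0]) stool();
translate([-583, 174, 0]) stool();
translate([969, 174, 0]) stool();
translate([401, 299, 775]) spool();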